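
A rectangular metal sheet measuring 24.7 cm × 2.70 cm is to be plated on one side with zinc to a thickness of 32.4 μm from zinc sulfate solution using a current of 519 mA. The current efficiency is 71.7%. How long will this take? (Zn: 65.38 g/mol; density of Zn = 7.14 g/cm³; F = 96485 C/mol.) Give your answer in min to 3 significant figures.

Plated area = 24.7 × 2.70 = 66.69 cm²
Volume = 66.69 × 32.4×10⁻⁴ cm = 0.2161 cm³
m(Zn) = 0.2161 × 7.14 = 1.543 g
n(Zn) = 1.543 / 65.38 = 0.02360 mol; n(e⁻) = 2 × 0.02360 = 0.04720 mol
Q = 0.04720 × 96485 / 0.717 = 6352 C
t = 6352 / 0.519 = 12240 s = 204 min

204 min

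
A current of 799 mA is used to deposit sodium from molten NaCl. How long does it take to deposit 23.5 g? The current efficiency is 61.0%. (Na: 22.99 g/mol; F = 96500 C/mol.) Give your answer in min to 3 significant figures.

3370 min

n(Na) = 23.5 / 22.99 = 1.022 mol
Na⁺ + e⁻ → Na, so n(e⁻) = 1.022 mol
Q = 1.022 × 96500 / 0.610 = 1.617×10^5 C
t = Q / I = 1.617×10^5 / 0.799 = 2.024×10^5 s = 3370 min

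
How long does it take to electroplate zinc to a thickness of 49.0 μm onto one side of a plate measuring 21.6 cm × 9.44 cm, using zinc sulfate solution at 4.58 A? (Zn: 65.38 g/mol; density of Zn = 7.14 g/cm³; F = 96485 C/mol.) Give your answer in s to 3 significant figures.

Plated area = 21.6 × 9.44 = 203.9 cm²
Volume = 203.9 × 49.0×10⁻⁴ cm = 0.9991 cm³
m(Zn) = 0.9991 × 7.14 = 7.134 g
n(Zn) = 7.134 / 65.38 = 0.1091 mol; n(e⁻) = 2 × 0.1091 = 0.2182 mol
Q = 0.2182 × 96485 = 21050 C
t = 21050 / 4.58 = 4596 s

4600 s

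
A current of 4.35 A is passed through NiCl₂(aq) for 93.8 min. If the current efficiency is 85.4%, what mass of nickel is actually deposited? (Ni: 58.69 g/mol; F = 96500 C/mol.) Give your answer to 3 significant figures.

6.36 g

Q = 4.35 × 5628 = 24480 C
n(e⁻) = 24480 / 96500 = 0.2537 mol
Ni²⁺ + 2e⁻ → Ni, so theoretical m(Ni) = 0.1269 × 58.69 = 7.448 g
Actual mass = 85.4% × 7.448 = 6.36 g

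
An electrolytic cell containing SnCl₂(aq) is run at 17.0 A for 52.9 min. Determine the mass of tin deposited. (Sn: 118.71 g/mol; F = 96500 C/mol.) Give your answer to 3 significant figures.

Q = It = 17.0 × 3174 = 53960 C
n(e⁻) = 53960 / 96500 = 0.5592 mol
Sn²⁺ + 2e⁻ → Sn, so n(Sn) = 0.5592 / 2 = 0.2796 mol
m = 0.2796 × 118.71 = 33.2 g

33.2 g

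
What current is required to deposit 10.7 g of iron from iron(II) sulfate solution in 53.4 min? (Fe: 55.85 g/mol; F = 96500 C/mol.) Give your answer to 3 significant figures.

11.5 A

n(Fe) = 10.7 / 55.85 = 0.1916 mol
Fe²⁺ + 2e⁻ → Fe, so n(e⁻) = 2 × 0.1916 = 0.3832 mol
Q = 0.3832 × 96500 = 36980 C
I = Q / t = 36980 / 3204 s = 11.5 A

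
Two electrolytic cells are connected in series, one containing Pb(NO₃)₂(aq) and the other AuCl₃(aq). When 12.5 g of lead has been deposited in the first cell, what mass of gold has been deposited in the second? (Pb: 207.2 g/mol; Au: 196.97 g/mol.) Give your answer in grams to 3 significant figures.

7.92 g

n(Pb) = 12.5 / 207.2 = 0.06033 mol
Pb²⁺ + 2e⁻ → Pb, so n(e⁻) = 2 × 0.06033 = 0.1207 mol
Same current for the same time ⇒ same n(e⁻) = 0.1207 mol in both cells.
Au³⁺ + 3e⁻ → Au, so n(Au) = 0.1207 / 3 = 0.04023 mol
m(Au) = 0.04023 × 196.97 = 7.92 g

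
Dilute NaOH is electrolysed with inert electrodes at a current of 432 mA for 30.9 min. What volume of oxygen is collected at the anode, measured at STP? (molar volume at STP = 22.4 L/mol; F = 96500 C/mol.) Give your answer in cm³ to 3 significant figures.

46.5 cm³

Q = It = 0.432 × 1854 = 800.9 C
n(e⁻) = 800.9 / 96500 = 0.008299 mol
2H₂O → O₂ + 4H⁺ + 4e⁻, so n(O₂) = 0.008299 / 4 = 0.002075 mol
V = 0.002075 × 22.4 = 0.04648 L
= 46.5 cm³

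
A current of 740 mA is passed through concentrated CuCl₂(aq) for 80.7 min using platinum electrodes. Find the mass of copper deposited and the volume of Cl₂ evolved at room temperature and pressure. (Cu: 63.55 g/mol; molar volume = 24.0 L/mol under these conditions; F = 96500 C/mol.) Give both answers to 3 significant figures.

1.18 g Cu; 0.446 L Cl₂

Q = 0.740 × 4842 = 3583 C; n(e⁻) = 3583 / 96500 = 0.03713 mol
Cathode: Cu²⁺ + 2e⁻ → Cu → n(Cu) = 0.03713/2 = 0.01857 mol → 1.18 g
Anode: 2Cl⁻ → Cl₂ + 2e⁻ → n(Cl₂) = 0.03713/2 = 0.01857 mol → 0.446 L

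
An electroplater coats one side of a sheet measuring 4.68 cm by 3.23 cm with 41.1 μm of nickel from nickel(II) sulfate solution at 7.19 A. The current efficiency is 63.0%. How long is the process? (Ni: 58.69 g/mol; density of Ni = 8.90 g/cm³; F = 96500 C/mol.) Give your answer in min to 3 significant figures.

6.69 min

Plated area = 4.68 × 3.23 = 15.12 cm²
Volume = 15.12 × 41.1×10⁻⁴ cm = 0.06214 cm³
m(Ni) = 0.06214 × 8.90 = 0.5530 g
n(Ni) = 0.5530 / 58.69 = 0.009422 mol; n(e⁻) = 2 × 0.009422 = 0.01884 mol
Q = 0.01884 × 96500 / 0.630 = 2886 C
t = 2886 / 7.19 = 401.4 s = 6.69 min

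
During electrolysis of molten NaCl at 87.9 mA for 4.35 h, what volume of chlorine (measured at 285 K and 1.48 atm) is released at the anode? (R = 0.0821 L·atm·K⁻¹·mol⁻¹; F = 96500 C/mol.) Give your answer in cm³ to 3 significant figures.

Q = It = 0.0879 × 15660 = 1377 C
n(e⁻) = 1377 / 96500 = 0.01427 mol
2Cl⁻ → Cl₂ + 2e⁻, so n(Cl₂) = 0.01427 / 2 = 0.007135 mol
V = nRT/P = 0.007135 × 0.0821 × 285 / 1.48 = 0.1128 L
= 113 cm³

113 cm³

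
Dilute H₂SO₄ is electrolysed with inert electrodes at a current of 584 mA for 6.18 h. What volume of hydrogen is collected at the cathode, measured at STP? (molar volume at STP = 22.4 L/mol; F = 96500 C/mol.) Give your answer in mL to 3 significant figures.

Q = It = 0.584 × 22248 = 12990 C
n(e⁻) = Q/F = 12990/96500 = 0.1346 mol
2H⁺ + 2e⁻ → H₂, so n(H₂) = 0.1346 / 2 = 0.06730 mol
V = 0.06730 × 22.4 = 1.508 L
= 1510 mL

1510 mL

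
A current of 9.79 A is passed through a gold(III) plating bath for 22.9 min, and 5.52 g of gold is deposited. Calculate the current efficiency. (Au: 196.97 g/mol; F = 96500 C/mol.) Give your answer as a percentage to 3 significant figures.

60.3%

Q = 9.79 × 1374 = 13450 C
n(e⁻) = 13450 / 96500 = 0.1394 mol
Au³⁺ + 3e⁻ → Au, so theoretical n(Au) = 0.04647 mol → 9.153 g
Efficiency = 5.52 / 9.153 = 0.6031 = 60.3%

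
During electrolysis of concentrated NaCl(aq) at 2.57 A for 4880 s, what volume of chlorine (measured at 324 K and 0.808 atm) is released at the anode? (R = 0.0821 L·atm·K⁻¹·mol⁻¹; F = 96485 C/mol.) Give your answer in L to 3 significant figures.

2.14 L

Q = 2.57 A × 4880 s = 12540 C
n(e⁻) = Q/F = 12540/96485 = 0.1300 mol
2Cl⁻ → Cl₂ + 2e⁻, so n(Cl₂) = 0.1300 / 2 = 0.06500 mol
V = nRT/P = 0.06500 × 0.0821 × 324 / 0.808 = 2.140 L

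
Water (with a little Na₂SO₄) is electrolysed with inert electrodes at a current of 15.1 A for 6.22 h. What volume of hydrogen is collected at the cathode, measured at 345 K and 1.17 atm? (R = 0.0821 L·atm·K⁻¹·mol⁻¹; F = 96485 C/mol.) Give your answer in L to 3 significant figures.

Q = 15.1 A × 22392 s = 3.381×10^5 C
n(e⁻) = Q/F = 3.381×10^5/96485 = 3.504 mol
2H⁺ + 2e⁻ → H₂, so n(H₂) = 3.504 / 2 = 1.752 mol
V = nRT/P = 1.752 × 0.0821 × 345 / 1.17 = 42.41 L

42.4 L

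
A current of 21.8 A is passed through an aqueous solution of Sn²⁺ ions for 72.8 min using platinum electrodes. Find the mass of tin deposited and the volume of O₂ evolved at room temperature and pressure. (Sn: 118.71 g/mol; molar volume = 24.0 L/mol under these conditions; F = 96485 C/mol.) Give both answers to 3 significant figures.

Q = 21.8 × 4368 = 95220 C; n(e⁻) = 95220 / 96485 = 0.9869 mol
Cathode: Sn²⁺ + 2e⁻ → Sn → n(Sn) = 0.9869/2 = 0.4935 mol → 58.6 g
Anode: 2H₂O → O₂ + 4H⁺ + 4e⁻ → n(O₂) = 0.9869/4 = 0.2467 mol → 5.92 L

58.6 g Sn; 5.92 L O₂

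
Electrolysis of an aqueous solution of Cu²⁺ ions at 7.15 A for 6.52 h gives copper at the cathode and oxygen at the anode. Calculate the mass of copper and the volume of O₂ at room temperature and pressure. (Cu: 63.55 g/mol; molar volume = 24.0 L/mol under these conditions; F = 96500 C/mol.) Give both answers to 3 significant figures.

55.3 g Cu; 10.4 L O₂

Q = 7.15 × 23472 = 1.678×10^5 C; n(e⁻) = 1.678×10^5 / 96500 = 1.739 mol
Cathode: Cu²⁺ + 2e⁻ → Cu → n(Cu) = 1.739/2 = 0.8695 mol → 55.3 g
Anode: 2H₂O → O₂ + 4H⁺ + 4e⁻ → n(O₂) = 1.739/4 = 0.4348 mol → 10.4 L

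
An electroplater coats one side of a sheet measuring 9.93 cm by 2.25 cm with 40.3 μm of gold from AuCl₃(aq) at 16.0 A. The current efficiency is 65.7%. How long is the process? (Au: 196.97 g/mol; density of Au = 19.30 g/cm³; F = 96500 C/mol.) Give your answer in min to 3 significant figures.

Plated area = 9.93 × 2.25 = 22.34 cm²
Volume = 22.34 × 40.3×10⁻⁴ cm = 0.09003 cm³
m(Au) = 0.09003 × 19.30 = 1.738 g
n(Au) = 1.738 / 196.97 = 0.008824 mol; n(e⁻) = 3 × 0.008824 = 0.02647 mol
Q = 0.02647 × 96500 / 0.657 = 3888 C
t = 3888 / 16.0 = 243.0 s = 4.05 min

4.05 min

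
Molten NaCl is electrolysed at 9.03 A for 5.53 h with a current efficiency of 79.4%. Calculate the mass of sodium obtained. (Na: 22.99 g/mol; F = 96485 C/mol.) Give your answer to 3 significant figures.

34.0 g

Q = 9.03 × 19908 = 1.798×10^5 C
n(e⁻) = 1.798×10^5 / 96485 = 1.864 mol
Na⁺ + e⁻ → Na, so theoretical m(Na) = 1.864 × 22.99 = 42.85 g
Actual mass = 79.4% × 42.85 = 34.0 g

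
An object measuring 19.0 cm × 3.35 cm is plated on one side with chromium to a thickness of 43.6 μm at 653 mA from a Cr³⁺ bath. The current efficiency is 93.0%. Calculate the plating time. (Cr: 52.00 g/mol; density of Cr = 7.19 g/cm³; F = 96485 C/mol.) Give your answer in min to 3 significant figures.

Plated area = 19.0 × 3.35 = 63.65 cm²
Volume = 63.65 × 43.6×10⁻⁴ cm = 0.2775 cm³
m(Cr) = 0.2775 × 7.19 = 1.995 g
n(Cr) = 1.995 / 52.00 = 0.03837 mol; n(e⁻) = 3 × 0.03837 = 0.1151 mol
Q = 0.1151 × 96485 / 0.930 = 11940 C
t = 11940 / 0.653 = 18280 s = 305 min

305 min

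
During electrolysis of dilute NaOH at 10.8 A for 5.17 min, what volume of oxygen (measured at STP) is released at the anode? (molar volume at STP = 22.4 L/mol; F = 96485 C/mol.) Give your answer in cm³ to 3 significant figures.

194 cm³

Q = It = 10.8 × 310.2 = 3350 C
n(e⁻) = Q/F = 3350/96485 = 0.03472 mol
2H₂O → O₂ + 4H⁺ + 4e⁻, so n(O₂) = 0.03472 / 4 = 0.008680 mol
V = 0.008680 × 22.4 = 0.1944 L
= 194 cm³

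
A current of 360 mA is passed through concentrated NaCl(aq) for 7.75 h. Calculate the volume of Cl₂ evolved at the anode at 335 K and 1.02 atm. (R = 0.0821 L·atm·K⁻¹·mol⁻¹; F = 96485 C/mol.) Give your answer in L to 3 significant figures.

Q = It = 0.360 × 27900 = 10040 C
Moles of electrons = 10040 / 96485 = 0.1041 mol
2Cl⁻ → Cl₂ + 2e⁻, so n(Cl₂) = 0.1041 / 2 = 0.05205 mol
V = nRT/P = 0.05205 × 0.0821 × 335 / 1.02 = 1.403 L

1.40 L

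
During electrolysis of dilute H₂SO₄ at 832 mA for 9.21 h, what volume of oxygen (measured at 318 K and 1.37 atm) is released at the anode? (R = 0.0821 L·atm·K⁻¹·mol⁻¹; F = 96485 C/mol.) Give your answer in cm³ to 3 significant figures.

1360 cm³

Q = 0.832 A × 33156 s = 27590 C
n(e⁻) = 27590 / 96485 = 0.2860 mol
2H₂O → O₂ + 4H⁺ + 4e⁻, so n(O₂) = 0.2860 / 4 = 0.07150 mol
V = nRT/P = 0.07150 × 0.0821 × 318 / 1.37 = 1.363 L
= 1360 cm³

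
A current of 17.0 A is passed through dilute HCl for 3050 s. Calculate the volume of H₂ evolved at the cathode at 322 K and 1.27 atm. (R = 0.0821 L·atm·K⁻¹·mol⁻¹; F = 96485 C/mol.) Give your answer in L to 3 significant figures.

Charge passed = 17.0 × 3050 = 51850 C
n(e⁻) = Q/F = 51850/96485 = 0.5374 mol
2H⁺ + 2e⁻ → H₂, so n(H₂) = 0.5374 / 2 = 0.2687 mol
V = nRT/P = 0.2687 × 0.0821 × 322 / 1.27 = 5.593 L

5.59 L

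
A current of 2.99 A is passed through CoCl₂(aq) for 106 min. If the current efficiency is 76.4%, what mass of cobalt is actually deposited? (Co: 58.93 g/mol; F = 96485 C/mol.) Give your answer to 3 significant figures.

4.44 g

Q = 2.99 × 6360 = 19020 C
n(e⁻) = 19020 / 96485 = 0.1971 mol
Co²⁺ + 2e⁻ → Co, so theoretical m(Co) = 0.09855 × 58.93 = 5.808 g
Actual mass = 76.4% × 5.808 = 4.44 g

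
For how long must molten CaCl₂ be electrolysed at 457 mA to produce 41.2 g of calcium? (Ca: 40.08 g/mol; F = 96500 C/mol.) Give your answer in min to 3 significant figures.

n(Ca) = 41.2 / 40.08 = 1.028 mol
Ca²⁺ + 2e⁻ → Ca, so n(e⁻) = 2 × 1.028 = 2.056 mol
Q = 2.056 × 96500 = 1.984×10^5 C
t = Q / I = 1.984×10^5 / 0.457 = 4.341×10^5 s = 7240 min

7240 min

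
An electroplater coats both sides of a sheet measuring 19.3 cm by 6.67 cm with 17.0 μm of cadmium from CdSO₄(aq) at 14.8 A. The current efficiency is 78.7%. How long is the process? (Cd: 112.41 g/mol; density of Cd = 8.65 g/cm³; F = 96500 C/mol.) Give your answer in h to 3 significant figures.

Plated area = 2 × 19.3 × 6.67 = 257.5 cm²
Volume = 257.5 × 17.0×10⁻⁴ cm = 0.4378 cm³
m(Cd) = 0.4378 × 8.65 = 3.787 g
n(Cd) = 3.787 / 112.41 = 0.03369 mol; n(e⁻) = 2 × 0.03369 = 0.06738 mol
Q = 0.06738 × 96500 / 0.787 = 8262 C
t = 8262 / 14.8 = 558.2 s = 0.155 h

0.155 h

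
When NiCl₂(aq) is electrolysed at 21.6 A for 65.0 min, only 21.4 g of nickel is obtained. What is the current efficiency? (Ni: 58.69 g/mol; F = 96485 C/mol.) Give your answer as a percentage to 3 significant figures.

83.5%

Q = 21.6 × 3900 = 84240 C
n(e⁻) = 84240 / 96485 = 0.8731 mol
Ni²⁺ + 2e⁻ → Ni, so theoretical n(Ni) = 0.4366 mol → 25.62 g
Efficiency = 21.4 / 25.62 = 0.8353 = 83.5%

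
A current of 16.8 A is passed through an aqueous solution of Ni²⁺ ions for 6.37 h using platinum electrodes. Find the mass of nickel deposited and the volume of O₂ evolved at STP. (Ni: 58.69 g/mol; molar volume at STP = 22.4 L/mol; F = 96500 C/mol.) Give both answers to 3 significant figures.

117 g Ni; 22.4 L O₂

Q = 16.8 × 22932 = 3.853×10^5 C; n(e⁻) = 3.853×10^5 / 96500 = 3.993 mol
Cathode: Ni²⁺ + 2e⁻ → Ni → n(Ni) = 3.993/2 = 1.997 mol → 117 g
Anode: 2H₂O → O₂ + 4H⁺ + 4e⁻ → n(O₂) = 3.993/4 = 0.9983 mol → 22.4 L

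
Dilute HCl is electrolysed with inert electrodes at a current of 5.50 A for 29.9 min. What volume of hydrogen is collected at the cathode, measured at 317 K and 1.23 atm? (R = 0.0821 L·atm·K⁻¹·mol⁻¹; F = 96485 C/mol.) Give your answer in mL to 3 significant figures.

Charge passed = 5.50 × 1794 = 9867 C
Moles of electrons = 9867 / 96485 = 0.1023 mol
2H⁺ + 2e⁻ → H₂, so n(H₂) = 0.1023 / 2 = 0.05115 mol
V = nRT/P = 0.05115 × 0.0821 × 317 / 1.23 = 1.082 L
= 1080 mL

1080 mL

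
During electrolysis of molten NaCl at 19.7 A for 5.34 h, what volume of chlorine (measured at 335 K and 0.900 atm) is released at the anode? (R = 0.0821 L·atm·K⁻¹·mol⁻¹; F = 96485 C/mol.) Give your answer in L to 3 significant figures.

Charge passed = 19.7 × 19224 = 3.787×10^5 C
n(e⁻) = 3.787×10^5 / 96485 = 3.925 mol
2Cl⁻ → Cl₂ + 2e⁻, so n(Cl₂) = 3.925 / 2 = 1.963 mol
V = nRT/P = 1.963 × 0.0821 × 335 / 0.900 = 59.99 L

60.0 L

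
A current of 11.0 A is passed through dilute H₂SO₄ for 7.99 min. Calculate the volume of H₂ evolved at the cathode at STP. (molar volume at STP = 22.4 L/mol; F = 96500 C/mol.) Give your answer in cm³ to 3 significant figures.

612 cm³

Q = 11.0 A × 479.4 s = 5273 C
n(e⁻) = Q/F = 5273/96500 = 0.05464 mol
2H⁺ + 2e⁻ → H₂, so n(H₂) = 0.05464 / 2 = 0.02732 mol
V = 0.02732 × 22.4 = 0.6120 L
= 612 cm³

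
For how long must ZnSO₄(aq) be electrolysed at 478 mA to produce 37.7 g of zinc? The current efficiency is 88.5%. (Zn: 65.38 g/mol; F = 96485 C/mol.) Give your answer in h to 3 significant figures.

n(Zn) = 37.7 / 65.38 = 0.5766 mol
Zn²⁺ + 2e⁻ → Zn, so n(e⁻) = 2 × 0.5766 = 1.153 mol
Q = 1.153 × 96485 / 0.885 = 1.257×10^5 C
t = Q / I = 1.257×10^5 / 0.478 = 2.630×10^5 s = 73.1 h

73.1 h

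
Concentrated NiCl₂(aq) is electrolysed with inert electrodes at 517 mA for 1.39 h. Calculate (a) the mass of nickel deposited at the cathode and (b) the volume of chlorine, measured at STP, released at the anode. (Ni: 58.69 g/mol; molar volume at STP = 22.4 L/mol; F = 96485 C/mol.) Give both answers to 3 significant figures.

0.787 g Ni; 0.300 L Cl₂

Q = 0.517 × 5004 = 2587 C; n(e⁻) = 2587 / 96485 = 0.02681 mol
Cathode: Ni²⁺ + 2e⁻ → Ni → n(Ni) = 0.02681/2 = 0.01341 mol → 0.787 g
Anode: 2Cl⁻ → Cl₂ + 2e⁻ → n(Cl₂) = 0.02681/2 = 0.01341 mol → 0.300 L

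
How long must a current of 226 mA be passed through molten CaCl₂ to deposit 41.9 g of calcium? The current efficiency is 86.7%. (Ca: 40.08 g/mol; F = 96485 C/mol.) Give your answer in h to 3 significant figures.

n(Ca) = 41.9 / 40.08 = 1.045 mol
Ca²⁺ + 2e⁻ → Ca, so n(e⁻) = 2 × 1.045 = 2.090 mol
Q = 2.090 × 96485 / 0.867 = 2.326×10^5 C
t = Q / I = 2.326×10^5 / 0.226 = 1.029×10^6 s = 286 h

286 h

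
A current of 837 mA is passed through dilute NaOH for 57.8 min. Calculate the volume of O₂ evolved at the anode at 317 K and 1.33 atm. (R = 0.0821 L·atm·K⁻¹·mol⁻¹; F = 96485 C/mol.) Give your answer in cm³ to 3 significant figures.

Q = It = 0.837 × 3468 = 2903 C
Moles of electrons = 2903 / 96485 = 0.03009 mol
2H₂O → O₂ + 4H⁺ + 4e⁻, so n(O₂) = 0.03009 / 4 = 0.007523 mol
V = nRT/P = 0.007523 × 0.0821 × 317 / 1.33 = 0.1472 L
= 147 cm³

147 cm³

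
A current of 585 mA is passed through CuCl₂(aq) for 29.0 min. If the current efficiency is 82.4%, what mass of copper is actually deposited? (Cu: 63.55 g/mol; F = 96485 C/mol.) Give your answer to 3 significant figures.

0.276 g

Q = 0.585 × 1740 = 1018 C
n(e⁻) = 1018 / 96485 = 0.01055 mol
Cu²⁺ + 2e⁻ → Cu, so theoretical m(Cu) = 0.005275 × 63.55 = 0.3352 g
Actual mass = 82.4% × 0.3352 = 0.276 g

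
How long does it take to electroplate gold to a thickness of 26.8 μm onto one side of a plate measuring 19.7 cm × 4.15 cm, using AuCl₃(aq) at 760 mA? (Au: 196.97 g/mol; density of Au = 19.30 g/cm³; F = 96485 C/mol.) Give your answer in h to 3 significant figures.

2.27 h

Plated area = 19.7 × 4.15 = 81.76 cm²
Volume = 81.76 × 26.8×10⁻⁴ cm = 0.2191 cm³
m(Au) = 0.2191 × 19.30 = 4.229 g
n(Au) = 4.229 / 196.97 = 0.02147 mol; n(e⁻) = 3 × 0.02147 = 0.06441 mol
Q = 0.06441 × 96485 = 6215 C
t = 6215 / 0.760 = 8178 s = 2.27 h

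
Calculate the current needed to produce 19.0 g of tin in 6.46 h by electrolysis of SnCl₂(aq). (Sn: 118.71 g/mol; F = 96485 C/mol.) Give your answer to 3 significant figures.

1.33 A

n(Sn) = 19.0 / 118.71 = 0.1601 mol
Sn²⁺ + 2e⁻ → Sn, so n(e⁻) = 2 × 0.1601 = 0.3202 mol
Q = 0.3202 × 96485 = 30890 C
I = Q / t = 30890 / 23256 s = 1.33 A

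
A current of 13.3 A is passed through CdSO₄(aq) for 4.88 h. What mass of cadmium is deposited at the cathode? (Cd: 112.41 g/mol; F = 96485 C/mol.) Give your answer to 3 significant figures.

136 g

Q = 13.3 A × 17568 s = 2.337×10^5 C
Moles of electrons = 2.337×10^5 / 96485 = 2.422 mol
Cd²⁺ + 2e⁻ → Cd, so n(Cd) = 2.422 / 2 = 1.211 mol
m = 1.211 × 112.41 = 136 g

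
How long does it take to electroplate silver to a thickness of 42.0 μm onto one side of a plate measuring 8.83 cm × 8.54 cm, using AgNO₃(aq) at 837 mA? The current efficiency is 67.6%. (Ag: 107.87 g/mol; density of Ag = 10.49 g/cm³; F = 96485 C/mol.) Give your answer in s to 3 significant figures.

5250 s

Plated area = 8.83 × 8.54 = 75.41 cm²
Volume = 75.41 × 42.0×10⁻⁴ cm = 0.3167 cm³
m(Ag) = 0.3167 × 10.49 = 3.322 g
n(Ag) = 3.322 / 107.87 = 0.03080 mol; n(e⁻) = 0.03080 mol
Q = 0.03080 × 96485 / 0.676 = 4396 C
t = 4396 / 0.837 = 5252 s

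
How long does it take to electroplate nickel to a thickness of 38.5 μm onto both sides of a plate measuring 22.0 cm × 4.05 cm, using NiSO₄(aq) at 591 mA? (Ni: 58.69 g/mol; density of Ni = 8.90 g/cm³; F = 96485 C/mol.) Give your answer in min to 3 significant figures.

Plated area = 2 × 22.0 × 4.05 = 178.2 cm²
Volume = 178.2 × 38.5×10⁻⁴ cm = 0.6861 cm³
m(Ni) = 0.6861 × 8.90 = 6.106 g
n(Ni) = 6.106 / 58.69 = 0.1040 mol; n(e⁻) = 2 × 0.1040 = 0.2080 mol
Q = 0.2080 × 96485 = 20070 C
t = 20070 / 0.591 = 33960 s = 566 min

566 min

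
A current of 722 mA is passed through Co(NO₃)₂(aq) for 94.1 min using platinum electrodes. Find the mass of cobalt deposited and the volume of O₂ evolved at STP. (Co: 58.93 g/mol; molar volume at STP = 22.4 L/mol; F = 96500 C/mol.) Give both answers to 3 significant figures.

Q = 0.722 × 5646 = 4076 C; n(e⁻) = 4076 / 96500 = 0.04224 mol
Cathode: Co²⁺ + 2e⁻ → Co → n(Co) = 0.04224/2 = 0.02112 mol → 1.24 g
Anode: 2H₂O → O₂ + 4H⁺ + 4e⁻ → n(O₂) = 0.04224/4 = 0.01056 mol → 0.237 L

1.24 g Co; 0.237 L O₂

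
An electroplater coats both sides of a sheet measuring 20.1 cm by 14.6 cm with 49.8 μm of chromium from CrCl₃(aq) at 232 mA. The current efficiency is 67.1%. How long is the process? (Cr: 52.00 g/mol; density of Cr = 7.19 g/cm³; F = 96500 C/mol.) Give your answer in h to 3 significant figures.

Plated area = 2 × 20.1 × 14.6 = 586.9 cm²
Volume = 586.9 × 49.8×10⁻⁴ cm = 2.923 cm³
m(Cr) = 2.923 × 7.19 = 21.02 g
n(Cr) = 21.02 / 52.00 = 0.4042 mol; n(e⁻) = 3 × 0.4042 = 1.213 mol
Q = 1.213 × 96500 / 0.671 = 1.744×10^5 C
t = 1.744×10^5 / 0.232 = 7.517×10^5 s = 209 h

209 h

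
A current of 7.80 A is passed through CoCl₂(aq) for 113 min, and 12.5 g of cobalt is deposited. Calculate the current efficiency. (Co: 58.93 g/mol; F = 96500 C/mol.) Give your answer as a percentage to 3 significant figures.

Q = 7.80 × 6780 = 52880 C
n(e⁻) = 52880 / 96500 = 0.5480 mol
Co²⁺ + 2e⁻ → Co, so theoretical n(Co) = 0.2740 mol → 16.15 g
Efficiency = 12.5 / 16.15 = 0.7740 = 77.4%

77.4%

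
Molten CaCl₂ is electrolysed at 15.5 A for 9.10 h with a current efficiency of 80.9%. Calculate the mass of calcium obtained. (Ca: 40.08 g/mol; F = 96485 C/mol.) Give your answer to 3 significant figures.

Q = 15.5 × 32760 = 5.078×10^5 C
n(e⁻) = 5.078×10^5 / 96485 = 5.263 mol
Ca²⁺ + 2e⁻ → Ca, so theoretical m(Ca) = 2.632 × 40.08 = 105.5 g
Actual mass = 80.9% × 105.5 = 85.3 g

85.3 g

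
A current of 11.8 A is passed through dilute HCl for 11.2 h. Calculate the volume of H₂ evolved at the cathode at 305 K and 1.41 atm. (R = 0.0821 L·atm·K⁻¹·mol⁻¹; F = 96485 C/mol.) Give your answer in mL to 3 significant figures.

Charge passed = 11.8 × 40320 = 4.758×10^5 C
n(e⁻) = 4.758×10^5 / 96485 = 4.931 mol
2H⁺ + 2e⁻ → H₂, so n(H₂) = 4.931 / 2 = 2.466 mol
V = nRT/P = 2.466 × 0.0821 × 305 / 1.41 = 43.79 L
= 43800 mL

43800 mL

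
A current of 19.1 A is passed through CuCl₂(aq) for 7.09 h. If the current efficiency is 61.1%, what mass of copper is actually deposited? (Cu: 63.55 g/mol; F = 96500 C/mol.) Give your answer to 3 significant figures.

98.1 g

Q = 19.1 × 25524 = 4.875×10^5 C
n(e⁻) = 4.875×10^5 / 96500 = 5.052 mol
Cu²⁺ + 2e⁻ → Cu, so theoretical m(Cu) = 2.526 × 63.55 = 160.5 g
Actual mass = 61.1% × 160.5 = 98.1 g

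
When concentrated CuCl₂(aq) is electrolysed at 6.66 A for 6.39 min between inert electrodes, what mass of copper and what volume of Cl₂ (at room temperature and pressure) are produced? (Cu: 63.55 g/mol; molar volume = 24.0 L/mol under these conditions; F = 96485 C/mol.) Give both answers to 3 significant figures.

0.841 g Cu; 0.318 L Cl₂

Q = 6.66 × 383.4 = 2553 C; n(e⁻) = 2553 / 96485 = 0.02646 mol
Cathode: Cu²⁺ + 2e⁻ → Cu → n(Cu) = 0.02646/2 = 0.01323 mol → 0.841 g
Anode: 2Cl⁻ → Cl₂ + 2e⁻ → n(Cl₂) = 0.02646/2 = 0.01323 mol → 0.318 L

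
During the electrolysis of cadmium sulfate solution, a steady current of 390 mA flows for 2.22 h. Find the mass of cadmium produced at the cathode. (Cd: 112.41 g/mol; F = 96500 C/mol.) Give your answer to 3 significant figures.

Charge passed = 0.390 × 7992 = 3117 C
n(e⁻) = Q/F = 3117/96500 = 0.03230 mol
Cd²⁺ + 2e⁻ → Cd, so n(Cd) = 0.03230 / 2 = 0.01615 mol
m = 0.01615 × 112.41 = 1.82 g

1.82 g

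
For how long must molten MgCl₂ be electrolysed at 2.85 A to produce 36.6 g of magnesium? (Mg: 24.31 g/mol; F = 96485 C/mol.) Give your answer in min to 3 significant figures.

1700 min

n(Mg) = 36.6 / 24.31 = 1.506 mol
Mg²⁺ + 2e⁻ → Mg, so n(e⁻) = 2 × 1.506 = 3.012 mol
Q = 3.012 × 96485 = 2.906×10^5 C
t = Q / I = 2.906×10^5 / 2.85 = 1.020×10^5 s = 1700 min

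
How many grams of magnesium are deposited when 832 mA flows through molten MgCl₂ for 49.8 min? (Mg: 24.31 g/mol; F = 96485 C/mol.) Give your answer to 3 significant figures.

Q = 0.832 A × 2988 s = 2486 C
n(e⁻) = Q/F = 2486/96485 = 0.02577 mol
Mg²⁺ + 2e⁻ → Mg, so n(Mg) = 0.02577 / 2 = 0.01289 mol
m = 0.01289 × 24.31 = 0.313 g

0.313 g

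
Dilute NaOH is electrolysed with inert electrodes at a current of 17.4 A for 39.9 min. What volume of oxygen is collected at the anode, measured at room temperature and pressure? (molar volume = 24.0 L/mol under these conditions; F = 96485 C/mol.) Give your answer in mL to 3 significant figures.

Q = 17.4 A × 2394 s = 41660 C
Moles of electrons = 41660 / 96485 = 0.4318 mol
2H₂O → O₂ + 4H⁺ + 4e⁻, so n(O₂) = 0.4318 / 4 = 0.1080 mol
V = 0.1080 × 24.0 = 2.592 L
= 2590 mL

2590 mL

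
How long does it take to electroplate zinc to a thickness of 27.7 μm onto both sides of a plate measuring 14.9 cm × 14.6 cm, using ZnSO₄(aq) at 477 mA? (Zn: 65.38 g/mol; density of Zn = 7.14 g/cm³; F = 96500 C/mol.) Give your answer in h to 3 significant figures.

14.8 h

Plated area = 2 × 14.9 × 14.6 = 435.1 cm²
Volume = 435.1 × 27.7×10⁻⁴ cm = 1.205 cm³
m(Zn) = 1.205 × 7.14 = 8.604 g
n(Zn) = 8.604 / 65.38 = 0.1316 mol; n(e⁻) = 2 × 0.1316 = 0.2632 mol
Q = 0.2632 × 96500 = 25400 C
t = 25400 / 0.477 = 53250 s = 14.8 h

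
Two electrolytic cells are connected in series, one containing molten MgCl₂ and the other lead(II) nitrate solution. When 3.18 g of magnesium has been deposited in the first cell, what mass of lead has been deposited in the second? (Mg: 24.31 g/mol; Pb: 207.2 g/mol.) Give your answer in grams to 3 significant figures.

n(Mg) = 3.18 / 24.31 = 0.1308 mol
Mg²⁺ + 2e⁻ → Mg, so n(e⁻) = 2 × 0.1308 = 0.2616 mol
Since the cells are in series, n(e⁻) in the Pb cell is also 0.2616 mol.
Pb²⁺ + 2e⁻ → Pb, so n(Pb) = 0.2616 / 2 = 0.1308 mol
m(Pb) = 0.1308 × 207.2 = 27.1 g

27.1 g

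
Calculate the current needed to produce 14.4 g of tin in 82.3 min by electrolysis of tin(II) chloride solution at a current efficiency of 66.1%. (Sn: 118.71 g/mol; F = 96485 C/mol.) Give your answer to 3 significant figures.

n(Sn) = 14.4 / 118.71 = 0.1213 mol
Sn²⁺ + 2e⁻ → Sn, so n(e⁻) = 2 × 0.1213 = 0.2426 mol
Q = 0.2426 × 96485 / 0.661 = 35410 C
I = Q / t = 35410 / 4938 s = 7.17 A

7.17 A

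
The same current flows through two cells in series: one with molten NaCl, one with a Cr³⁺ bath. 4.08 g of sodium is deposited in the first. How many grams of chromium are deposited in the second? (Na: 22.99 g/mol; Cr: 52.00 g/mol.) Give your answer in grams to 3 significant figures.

n(Na) = 4.08 / 22.99 = 0.1775 mol
Na⁺ + e⁻ → Na, so n(e⁻) = 0.1775 mol
In series, the same 0.1775 mol of electrons flows through the second cell.
Cr³⁺ + 3e⁻ → Cr, so n(Cr) = 0.1775 / 3 = 0.05917 mol
m(Cr) = 0.05917 × 52.00 = 3.08 g

3.08 g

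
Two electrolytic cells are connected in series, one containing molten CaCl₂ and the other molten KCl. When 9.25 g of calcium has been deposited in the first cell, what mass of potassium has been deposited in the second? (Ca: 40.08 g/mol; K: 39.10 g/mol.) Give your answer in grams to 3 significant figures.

n(Ca) = 9.25 / 40.08 = 0.2308 mol
Ca²⁺ + 2e⁻ → Ca, so n(e⁻) = 2 × 0.2308 = 0.4616 mol
The cells are in series, so the same charge (and hence the same n(e⁻) = 0.4616 mol) passes through both.
K⁺ + e⁻ → K, so n(K) = 0.4616 mol
m(K) = 0.4616 × 39.10 = 18.0 g

18.0 g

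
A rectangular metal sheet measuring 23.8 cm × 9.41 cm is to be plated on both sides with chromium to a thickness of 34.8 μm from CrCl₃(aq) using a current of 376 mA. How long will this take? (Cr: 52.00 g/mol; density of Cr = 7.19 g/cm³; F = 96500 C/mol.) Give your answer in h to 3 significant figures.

46.1 h

Plated area = 2 × 23.8 × 9.41 = 447.9 cm²
Volume = 447.9 × 34.8×10⁻⁴ cm = 1.559 cm³
m(Cr) = 1.559 × 7.19 = 11.21 g
n(Cr) = 11.21 / 52.00 = 0.2156 mol; n(e⁻) = 3 × 0.2156 = 0.6468 mol
Q = 0.6468 × 96500 = 62420 C
t = 62420 / 0.376 = 1.660×10^5 s = 46.1 h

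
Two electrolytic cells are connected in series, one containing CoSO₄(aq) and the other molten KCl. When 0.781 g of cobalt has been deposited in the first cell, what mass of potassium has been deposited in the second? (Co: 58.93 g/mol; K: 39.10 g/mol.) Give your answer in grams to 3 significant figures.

n(Co) = 0.781 / 58.93 = 0.01325 mol
Co²⁺ + 2e⁻ → Co, so n(e⁻) = 2 × 0.01325 = 0.02650 mol
Since the cells are in series, n(e⁻) in the K cell is also 0.02650 mol.
K⁺ + e⁻ → K, so n(K) = 0.02650 mol
m(K) = 0.02650 × 39.10 = 1.04 g

1.04 g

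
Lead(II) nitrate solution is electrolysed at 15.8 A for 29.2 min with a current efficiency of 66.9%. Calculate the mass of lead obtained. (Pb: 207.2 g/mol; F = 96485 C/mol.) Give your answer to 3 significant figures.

Q = 15.8 × 1752 = 27680 C
n(e⁻) = 27680 / 96485 = 0.2869 mol
Pb²⁺ + 2e⁻ → Pb, so theoretical m(Pb) = 0.1435 × 207.2 = 29.73 g
Actual mass = 66.9% × 29.73 = 19.9 g

19.9 g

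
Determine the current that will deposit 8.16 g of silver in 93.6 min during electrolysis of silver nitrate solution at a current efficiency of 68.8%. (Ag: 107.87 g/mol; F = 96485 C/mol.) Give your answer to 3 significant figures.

1.89 A

n(Ag) = 8.16 / 107.87 = 0.07565 mol
Ag⁺ + e⁻ → Ag, so n(e⁻) = 0.07565 mol
Q = 0.07565 × 96485 / 0.688 = 10610 C
I = Q / t = 10610 / 5616 s = 1.89 A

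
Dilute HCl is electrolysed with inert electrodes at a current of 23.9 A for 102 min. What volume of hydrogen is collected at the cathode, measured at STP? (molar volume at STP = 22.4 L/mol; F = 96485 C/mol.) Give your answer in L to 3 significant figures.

17.0 L

Q = It = 23.9 × 6120 = 1.463×10^5 C
n(e⁻) = 1.463×10^5 / 96485 = 1.516 mol
2H⁺ + 2e⁻ → H₂, so n(H₂) = 1.516 / 2 = 0.7580 mol
V = 0.7580 × 22.4 = 16.98 L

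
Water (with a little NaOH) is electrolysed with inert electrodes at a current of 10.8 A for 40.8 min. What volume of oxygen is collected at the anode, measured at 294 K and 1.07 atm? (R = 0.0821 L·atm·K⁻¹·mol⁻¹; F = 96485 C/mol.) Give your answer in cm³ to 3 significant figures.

Q = 10.8 A × 2448 s = 26440 C
n(e⁻) = 26440 / 96485 = 0.2740 mol
2H₂O → O₂ + 4H⁺ + 4e⁻, so n(O₂) = 0.2740 / 4 = 0.06850 mol
V = nRT/P = 0.06850 × 0.0821 × 294 / 1.07 = 1.545 L
= 1550 cm³

1550 cm³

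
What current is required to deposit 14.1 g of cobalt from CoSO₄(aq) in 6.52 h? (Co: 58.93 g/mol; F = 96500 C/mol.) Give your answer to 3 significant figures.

1.97 A

n(Co) = 14.1 / 58.93 = 0.2393 mol
Co²⁺ + 2e⁻ → Co, so n(e⁻) = 2 × 0.2393 = 0.4786 mol
Q = 0.4786 × 96500 = 46180 C
I = Q / t = 46180 / 23472 s = 1.97 A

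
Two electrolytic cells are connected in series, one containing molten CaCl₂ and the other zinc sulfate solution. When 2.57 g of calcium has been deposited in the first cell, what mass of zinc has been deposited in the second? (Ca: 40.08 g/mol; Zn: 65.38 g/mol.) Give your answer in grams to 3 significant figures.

n(Ca) = 2.57 / 40.08 = 0.06412 mol
Ca²⁺ + 2e⁻ → Ca, so n(e⁻) = 2 × 0.06412 = 0.1282 mol
Since the cells are in series, n(e⁻) in the Zn cell is also 0.1282 mol.
Zn²⁺ + 2e⁻ → Zn, so n(Zn) = 0.1282 / 2 = 0.06410 mol
m(Zn) = 0.06410 × 65.38 = 4.19 g

4.19 g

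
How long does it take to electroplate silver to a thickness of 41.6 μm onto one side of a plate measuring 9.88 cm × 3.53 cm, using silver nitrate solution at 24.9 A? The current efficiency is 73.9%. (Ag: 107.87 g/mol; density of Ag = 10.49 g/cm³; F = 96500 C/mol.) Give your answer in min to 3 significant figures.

Plated area = 9.88 × 3.53 = 34.88 cm²
Volume = 34.88 × 41.6×10⁻⁴ cm = 0.1451 cm³
m(Ag) = 0.1451 × 10.49 = 1.522 g
n(Ag) = 1.522 / 107.87 = 0.01411 mol; n(e⁻) = 0.01411 mol
Q = 0.01411 × 96500 / 0.739 = 1843 C
t = 1843 / 24.9 = 74.02 s = 1.23 min

1.23 min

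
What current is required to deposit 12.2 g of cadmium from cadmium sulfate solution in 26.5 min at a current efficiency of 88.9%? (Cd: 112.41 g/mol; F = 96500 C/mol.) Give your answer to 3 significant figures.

n(Cd) = 12.2 / 112.41 = 0.1085 mol
Cd²⁺ + 2e⁻ → Cd, so n(e⁻) = 2 × 0.1085 = 0.2170 mol
Q = 0.2170 × 96500 / 0.889 = 23560 C
I = Q / t = 23560 / 1590 s = 14.8 A

14.8 A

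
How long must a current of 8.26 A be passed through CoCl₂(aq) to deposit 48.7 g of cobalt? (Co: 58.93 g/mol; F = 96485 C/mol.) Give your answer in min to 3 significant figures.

n(Co) = 48.7 / 58.93 = 0.8264 mol
Co²⁺ + 2e⁻ → Co, so n(e⁻) = 2 × 0.8264 = 1.653 mol
Q = 1.653 × 96485 = 1.595×10^5 C
t = Q / I = 1.595×10^5 / 8.26 = 19310 s = 322 min

322 min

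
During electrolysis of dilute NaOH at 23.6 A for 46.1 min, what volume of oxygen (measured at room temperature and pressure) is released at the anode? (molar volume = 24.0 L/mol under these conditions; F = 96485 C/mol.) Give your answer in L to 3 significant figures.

4.06 L

Q = It = 23.6 × 2766 = 65280 C
n(e⁻) = 65280 / 96485 = 0.6766 mol
2H₂O → O₂ + 4H⁺ + 4e⁻, so n(O₂) = 0.6766 / 4 = 0.1692 mol
V = 0.1692 × 24.0 = 4.061 L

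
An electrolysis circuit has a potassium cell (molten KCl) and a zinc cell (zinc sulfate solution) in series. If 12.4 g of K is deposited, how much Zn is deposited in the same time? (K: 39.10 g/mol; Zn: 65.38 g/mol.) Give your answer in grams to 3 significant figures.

n(K) = 12.4 / 39.10 = 0.3171 mol
K⁺ + e⁻ → K, so n(e⁻) = 0.3171 mol
In series, the same 0.3171 mol of electrons flows through the second cell.
Zn²⁺ + 2e⁻ → Zn, so n(Zn) = 0.3171 / 2 = 0.1586 mol
m(Zn) = 0.1586 × 65.38 = 10.4 g

10.4 g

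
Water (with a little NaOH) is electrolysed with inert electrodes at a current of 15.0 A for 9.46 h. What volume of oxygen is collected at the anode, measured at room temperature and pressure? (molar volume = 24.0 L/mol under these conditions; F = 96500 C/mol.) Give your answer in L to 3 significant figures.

31.8 L

Charge passed = 15.0 × 34056 = 5.108×10^5 C
n(e⁻) = 5.108×10^5 / 96500 = 5.293 mol
2H₂O → O₂ + 4H⁺ + 4e⁻, so n(O₂) = 5.293 / 4 = 1.323 mol
V = 1.323 × 24.0 = 31.75 L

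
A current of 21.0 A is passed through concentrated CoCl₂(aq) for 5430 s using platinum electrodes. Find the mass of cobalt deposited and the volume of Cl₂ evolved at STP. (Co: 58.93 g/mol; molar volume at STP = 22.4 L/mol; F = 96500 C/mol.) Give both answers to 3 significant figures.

Q = 21.0 × 5430 = 1.140×10^5 C; n(e⁻) = 1.140×10^5 / 96500 = 1.181 mol
Cathode: Co²⁺ + 2e⁻ → Co → n(Co) = 1.181/2 = 0.5905 mol → 34.8 g
Anode: 2Cl⁻ → Cl₂ + 2e⁻ → n(Cl₂) = 1.181/2 = 0.5905 mol → 13.2 L

34.8 g Co; 13.2 L Cl₂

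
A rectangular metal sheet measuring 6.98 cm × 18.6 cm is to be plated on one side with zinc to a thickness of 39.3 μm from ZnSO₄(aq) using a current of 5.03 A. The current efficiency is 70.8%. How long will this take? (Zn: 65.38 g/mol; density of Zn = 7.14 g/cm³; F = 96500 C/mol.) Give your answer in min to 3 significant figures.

Plated area = 6.98 × 18.6 = 129.8 cm²
Volume = 129.8 × 39.3×10⁻⁴ cm = 0.5101 cm³
m(Zn) = 0.5101 × 7.14 = 3.642 g
n(Zn) = 3.642 / 65.38 = 0.05571 mol; n(e⁻) = 2 × 0.05571 = 0.1114 mol
Q = 0.1114 × 96500 / 0.708 = 15180 C
t = 15180 / 5.03 = 3018 s = 50.3 min

50.3 min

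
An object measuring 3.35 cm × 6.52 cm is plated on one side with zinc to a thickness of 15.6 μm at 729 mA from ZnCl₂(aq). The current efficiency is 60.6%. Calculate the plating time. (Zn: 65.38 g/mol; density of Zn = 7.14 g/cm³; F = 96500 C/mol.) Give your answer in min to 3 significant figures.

27.1 min

Plated area = 3.35 × 6.52 = 21.84 cm²
Volume = 21.84 × 15.6×10⁻⁴ cm = 0.03407 cm³
m(Zn) = 0.03407 × 7.14 = 0.2433 g
n(Zn) = 0.2433 / 65.38 = 0.003721 mol; n(e⁻) = 2 × 0.003721 = 0.007442 mol
Q = 0.007442 × 96500 / 0.606 = 1185 C
t = 1185 / 0.729 = 1626 s = 27.1 min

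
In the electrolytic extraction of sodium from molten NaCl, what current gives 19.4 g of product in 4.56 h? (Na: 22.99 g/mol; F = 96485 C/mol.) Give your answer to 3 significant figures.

n(Na) = 19.4 / 22.99 = 0.8438 mol
Na⁺ + e⁻ → Na, so n(e⁻) = 0.8438 mol
Q = 0.8438 × 96485 = 81410 C
I = Q / t = 81410 / 16416 s = 4.96 A

4.96 A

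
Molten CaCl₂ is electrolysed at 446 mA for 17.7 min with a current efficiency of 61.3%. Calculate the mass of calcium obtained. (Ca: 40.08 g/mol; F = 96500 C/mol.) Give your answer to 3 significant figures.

0.0603 g

Q = 0.446 × 1062 = 473.7 C
n(e⁻) = 473.7 / 96500 = 0.004909 mol
Ca²⁺ + 2e⁻ → Ca, so theoretical m(Ca) = 0.002455 × 40.08 = 0.09840 g
Actual mass = 61.3% × 0.09840 = 0.0603 g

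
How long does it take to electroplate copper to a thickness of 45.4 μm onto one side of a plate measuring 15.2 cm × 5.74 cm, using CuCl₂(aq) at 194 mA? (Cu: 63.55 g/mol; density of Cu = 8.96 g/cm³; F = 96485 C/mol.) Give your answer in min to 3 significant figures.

926 min

Plated area = 15.2 × 5.74 = 87.25 cm²
Volume = 87.25 × 45.4×10⁻⁴ cm = 0.3961 cm³
m(Cu) = 0.3961 × 8.96 = 3.549 g
n(Cu) = 3.549 / 63.55 = 0.05585 mol; n(e⁻) = 2 × 0.05585 = 0.1117 mol
Q = 0.1117 × 96485 = 10780 C
t = 10780 / 0.194 = 55570 s = 926 min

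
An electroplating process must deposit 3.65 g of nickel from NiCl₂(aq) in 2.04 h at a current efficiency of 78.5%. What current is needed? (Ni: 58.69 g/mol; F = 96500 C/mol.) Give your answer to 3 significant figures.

n(Ni) = 3.65 / 58.69 = 0.06219 mol
Ni²⁺ + 2e⁻ → Ni, so n(e⁻) = 2 × 0.06219 = 0.1244 mol
Q = 0.1244 × 96500 / 0.785 = 15290 C
I = Q / t = 15290 / 7344 s = 2.08 A

2.08 A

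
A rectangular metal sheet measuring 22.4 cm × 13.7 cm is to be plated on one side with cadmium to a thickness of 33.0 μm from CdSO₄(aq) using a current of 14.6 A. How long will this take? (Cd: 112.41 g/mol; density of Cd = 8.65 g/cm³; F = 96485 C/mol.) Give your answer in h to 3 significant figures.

Plated area = 22.4 × 13.7 = 306.9 cm²
Volume = 306.9 × 33.0×10⁻⁴ cm = 1.013 cm³
m(Cd) = 1.013 × 8.65 = 8.762 g
n(Cd) = 8.762 / 112.41 = 0.07795 mol; n(e⁻) = 2 × 0.07795 = 0.1559 mol
Q = 0.1559 × 96485 = 15040 C
t = 15040 / 14.6 = 1030 s = 0.286 h

0.286 h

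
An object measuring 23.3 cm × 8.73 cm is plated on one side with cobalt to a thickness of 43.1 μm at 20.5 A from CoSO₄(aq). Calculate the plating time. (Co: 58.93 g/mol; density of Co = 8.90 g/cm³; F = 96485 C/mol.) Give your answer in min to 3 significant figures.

Plated area = 23.3 × 8.73 = 203.4 cm²
Volume = 203.4 × 43.1×10⁻⁴ cm = 0.8767 cm³
m(Co) = 0.8767 × 8.90 = 7.803 g
n(Co) = 7.803 / 58.93 = 0.1324 mol; n(e⁻) = 2 × 0.1324 = 0.2648 mol
Q = 0.2648 × 96485 = 25550 C
t = 25550 / 20.5 = 1246 s = 20.8 min

20.8 min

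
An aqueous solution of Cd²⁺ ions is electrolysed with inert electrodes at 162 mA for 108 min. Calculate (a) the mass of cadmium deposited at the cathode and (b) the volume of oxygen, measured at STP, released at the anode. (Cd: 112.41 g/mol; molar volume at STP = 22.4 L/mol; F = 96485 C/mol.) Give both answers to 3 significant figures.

Q = 0.162 × 6480 = 1050 C; n(e⁻) = 1050 / 96485 = 0.01088 mol
Cathode: Cd²⁺ + 2e⁻ → Cd → n(Cd) = 0.01088/2 = 0.005440 mol → 0.612 g
Anode: 2H₂O → O₂ + 4H⁺ + 4e⁻ → n(O₂) = 0.01088/4 = 0.002720 mol → 0.0609 L

0.612 g Cd; 0.0609 L O₂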